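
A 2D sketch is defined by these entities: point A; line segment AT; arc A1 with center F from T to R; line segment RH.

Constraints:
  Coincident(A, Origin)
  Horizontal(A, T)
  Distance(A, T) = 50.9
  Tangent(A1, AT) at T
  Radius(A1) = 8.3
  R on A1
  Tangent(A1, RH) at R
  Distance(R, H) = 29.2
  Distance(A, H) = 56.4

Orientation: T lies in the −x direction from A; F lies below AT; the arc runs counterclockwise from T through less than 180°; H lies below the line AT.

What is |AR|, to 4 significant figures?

59.29

Checks: A.y = 0.00, T.y = 0.00 ✓; |FT| = 8.300 ✓; |FR| = 8.300 ✓; ∠(FR, RH) = 90.00° ✓; |RH| = 29.20 ✓; |AH| = 56.40 ✓.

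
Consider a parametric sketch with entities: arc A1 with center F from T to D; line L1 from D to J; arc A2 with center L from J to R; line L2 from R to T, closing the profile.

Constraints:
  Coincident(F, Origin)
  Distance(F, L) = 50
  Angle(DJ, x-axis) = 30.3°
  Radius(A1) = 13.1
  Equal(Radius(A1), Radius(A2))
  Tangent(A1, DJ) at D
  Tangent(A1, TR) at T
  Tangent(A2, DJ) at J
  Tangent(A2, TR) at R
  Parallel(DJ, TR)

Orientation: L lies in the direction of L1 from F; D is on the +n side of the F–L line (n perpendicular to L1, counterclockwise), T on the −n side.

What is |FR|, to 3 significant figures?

51.7

The slot axis is L1's direction at 30.3°, so u = (cos 30.3°, sin 30.3°) = (0.863, 0.505) and n = (−sin 30.3°, cos 30.3°) = (-0.505, 0.863). F is at the origin and L lies 50.0 along u from F, so L = 50.0·u = (43.2, 25.2). Tangency of A1 to both parallel lines with radius 13.1 puts D and T at F ± 13.1·n: D = (-6.61, 11.3), T = (6.61, -11.3). Equal radii place J and R the same way about L: J = L + 13.1·n = (36.6, 36.5), R = L − 13.1·n = (49.8, 13.9). Then |FR| = |R − F| = 51.7.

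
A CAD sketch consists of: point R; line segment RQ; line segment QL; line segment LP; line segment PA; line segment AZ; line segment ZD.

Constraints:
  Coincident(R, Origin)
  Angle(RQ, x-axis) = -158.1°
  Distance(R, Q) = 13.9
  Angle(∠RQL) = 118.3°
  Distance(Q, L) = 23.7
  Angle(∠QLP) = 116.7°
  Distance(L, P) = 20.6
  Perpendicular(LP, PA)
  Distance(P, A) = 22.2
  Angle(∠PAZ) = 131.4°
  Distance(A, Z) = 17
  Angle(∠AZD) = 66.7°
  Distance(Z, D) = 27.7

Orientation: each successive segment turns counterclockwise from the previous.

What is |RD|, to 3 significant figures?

25.5

∠PAZ = 131.4° gives AZ at 106° from the x-axis; with |AZ| = 17.0, Z = (9.30, -5.01). ∠AZD = 66.7° gives ZD at -141° from the x-axis; with |ZD| = 27.7, D = (-12.3, -22.4). Then |RD| = |D − R| = 25.5.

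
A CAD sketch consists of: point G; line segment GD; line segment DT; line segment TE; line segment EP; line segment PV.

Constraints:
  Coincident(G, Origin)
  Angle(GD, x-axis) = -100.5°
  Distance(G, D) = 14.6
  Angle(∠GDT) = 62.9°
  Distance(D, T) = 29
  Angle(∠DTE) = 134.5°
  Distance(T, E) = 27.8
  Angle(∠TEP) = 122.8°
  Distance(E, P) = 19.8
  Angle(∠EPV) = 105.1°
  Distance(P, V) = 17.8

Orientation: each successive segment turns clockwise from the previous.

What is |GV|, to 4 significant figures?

33.33

∠TEP = 122.8° gives EP at 39.70° from the x-axis; with |EP| = 19.8, P = (-13.74, 43.58). ∠EPV = 105.1° gives PV at -35.20° from the x-axis; with |PV| = 17.8, V = (0.8024, 33.32). Then |GV| = |V − G| = 33.33.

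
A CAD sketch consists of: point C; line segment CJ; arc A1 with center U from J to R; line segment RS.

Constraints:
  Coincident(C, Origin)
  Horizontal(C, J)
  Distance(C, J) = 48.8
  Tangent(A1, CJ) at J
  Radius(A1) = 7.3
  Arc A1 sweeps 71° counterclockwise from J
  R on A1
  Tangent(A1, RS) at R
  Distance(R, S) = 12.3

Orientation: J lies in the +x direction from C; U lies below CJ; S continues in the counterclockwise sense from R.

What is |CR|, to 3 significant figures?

42.2

C is at the origin; C and J share the same y with |CJ| = 48.8 and J on the +x side, so J = (48.8, 0.00). Tangency of A1 to CJ means the radius UJ is perpendicular to CJ, so U = J + (0, -7.3) = (48.8, -7.30). On A1, J sits at bearing 90° from U; a 71° counterclockwise sweep puts R at bearing 161°, so R = U + 7.3·(cos 161°, sin 161°) = (41.9, -4.92). Then |CR| = |R − C| = 42.2.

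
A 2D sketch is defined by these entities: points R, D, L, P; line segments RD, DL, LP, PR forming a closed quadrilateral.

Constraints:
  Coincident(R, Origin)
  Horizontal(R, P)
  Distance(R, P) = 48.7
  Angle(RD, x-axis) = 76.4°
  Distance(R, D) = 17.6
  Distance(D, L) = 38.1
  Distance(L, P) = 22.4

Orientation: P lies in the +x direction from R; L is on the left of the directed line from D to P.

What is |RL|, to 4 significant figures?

47.12

Checks: |DL| = 38.10 ✓; |LP| = 22.40 ✓.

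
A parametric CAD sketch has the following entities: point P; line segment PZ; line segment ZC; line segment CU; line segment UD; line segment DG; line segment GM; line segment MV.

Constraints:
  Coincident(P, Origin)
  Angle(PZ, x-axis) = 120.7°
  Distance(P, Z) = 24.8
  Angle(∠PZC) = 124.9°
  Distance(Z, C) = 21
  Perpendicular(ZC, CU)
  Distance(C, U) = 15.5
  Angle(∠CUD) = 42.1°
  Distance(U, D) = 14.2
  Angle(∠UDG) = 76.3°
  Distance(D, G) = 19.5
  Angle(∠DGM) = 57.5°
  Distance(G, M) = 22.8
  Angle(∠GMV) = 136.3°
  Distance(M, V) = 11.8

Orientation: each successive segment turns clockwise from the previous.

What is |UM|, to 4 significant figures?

6.680

P is at the origin; PZ runs at 120.7° with length 24.8, so Z = (-12.66, 21.32). ∠PZC = 124.9° gives ZC at 65.60° from the x-axis; with |ZC| = 21.0, C = (-3.986, 40.45). The perpendicularity gives CU at right angles to ZC, so CU runs at -24.40°; with |CU| = 15.5, U = (10.13, 34.05). ∠CUD = 42.1° gives UD at -162.3° from the x-axis; with |UD| = 14.2, D = (-3.398, 29.73). ∠UDG = 76.3° gives DG at 94.00° from the x-axis; with |DG| = 19.5, G = (-4.759, 49.18). ∠DGM = 57.5° gives GM at -28.50° from the x-axis; with |GM| = 22.8, M = (15.28, 38.30). Then |UM| = |M − U| = 6.680.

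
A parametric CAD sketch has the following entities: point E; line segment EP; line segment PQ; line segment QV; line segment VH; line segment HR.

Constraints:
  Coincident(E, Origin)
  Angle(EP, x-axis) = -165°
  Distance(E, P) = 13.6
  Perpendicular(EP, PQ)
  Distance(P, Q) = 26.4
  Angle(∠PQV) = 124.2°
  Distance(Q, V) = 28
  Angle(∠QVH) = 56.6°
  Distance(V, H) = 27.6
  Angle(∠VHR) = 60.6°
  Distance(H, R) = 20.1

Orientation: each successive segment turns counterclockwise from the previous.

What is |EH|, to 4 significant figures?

17.62

E is at the origin; EP runs at -165.0° with length 13.6, so P = (-13.14, -3.520). The perpendicularity gives PQ at right angles to EP, so PQ runs at -75.00°; with |PQ| = 26.4, Q = (-6.304, -29.02). ∠PQV = 124.2° gives QV at -19.20° from the x-axis; with |QV| = 28.0, V = (20.14, -38.23). ∠QVH = 56.6° gives VH at 104.2° from the x-axis; with |VH| = 27.6, H = (13.37, -11.47). Then |EH| = |H − E| = 17.62.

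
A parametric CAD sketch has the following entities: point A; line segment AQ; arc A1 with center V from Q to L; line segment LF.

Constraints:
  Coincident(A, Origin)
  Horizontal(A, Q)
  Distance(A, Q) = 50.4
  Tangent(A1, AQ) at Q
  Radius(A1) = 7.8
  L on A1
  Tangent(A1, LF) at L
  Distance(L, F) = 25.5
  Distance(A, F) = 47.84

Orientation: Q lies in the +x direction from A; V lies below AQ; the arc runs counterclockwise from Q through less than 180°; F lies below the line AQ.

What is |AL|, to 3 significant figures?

43.2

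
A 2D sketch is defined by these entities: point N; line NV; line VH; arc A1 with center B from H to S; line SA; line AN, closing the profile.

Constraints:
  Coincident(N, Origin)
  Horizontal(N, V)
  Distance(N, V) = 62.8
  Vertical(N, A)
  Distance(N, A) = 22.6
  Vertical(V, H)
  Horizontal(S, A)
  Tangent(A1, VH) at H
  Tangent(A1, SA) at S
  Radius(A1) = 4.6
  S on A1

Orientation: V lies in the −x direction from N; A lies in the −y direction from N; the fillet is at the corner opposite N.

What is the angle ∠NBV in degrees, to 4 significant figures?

87.15°

N is at the origin; N and V share the same y with |NV| = 62.8 and V on the −x side, so V = (-62.80, 0.000). N and A share the same x with |NA| = 22.6 and A on the −y side, so A = (0.000, -22.60). The virtual corner opposite N is at (-62.80, -22.60). Tangency of A1 to VH means the radius BH is perpendicular to VH and A1 meets SA tangentially, so BS is at right angles to SA, with radius 4.6, so the center B sits 4.6 in from both sides at B = (-58.20, -18.00). Then cos ∠NBV = BN·BV / (|BN||BV|), giving 87.15°.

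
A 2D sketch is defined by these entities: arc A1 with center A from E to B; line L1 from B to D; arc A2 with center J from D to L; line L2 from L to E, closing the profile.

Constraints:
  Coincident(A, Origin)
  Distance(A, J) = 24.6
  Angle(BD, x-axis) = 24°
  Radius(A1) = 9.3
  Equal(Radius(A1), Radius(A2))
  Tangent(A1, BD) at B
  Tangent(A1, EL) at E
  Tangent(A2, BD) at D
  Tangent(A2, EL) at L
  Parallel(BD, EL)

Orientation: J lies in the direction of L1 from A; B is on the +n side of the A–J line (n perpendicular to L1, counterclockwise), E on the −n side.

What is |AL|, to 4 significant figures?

26.30

The slot axis is L1's direction at 24.0°, so u = (cos 24.0°, sin 24.0°) = (0.9135, 0.4067) and n = (−sin 24.0°, cos 24.0°) = (-0.4067, 0.9135). A is at the origin and J lies 24.6 along u from A, so J = 24.6·u = (22.47, 10.01). Tangency of A1 to both parallel lines with radius 9.3 puts B and E at A ± 9.3·n: B = (-3.783, 8.496), E = (3.783, -8.496). Equal radii place D and L the same way about J: D = J + 9.3·n = (18.69, 18.50), L = J − 9.3·n = (26.26, 1.510). Then |AL| = |L − A| = 26.30.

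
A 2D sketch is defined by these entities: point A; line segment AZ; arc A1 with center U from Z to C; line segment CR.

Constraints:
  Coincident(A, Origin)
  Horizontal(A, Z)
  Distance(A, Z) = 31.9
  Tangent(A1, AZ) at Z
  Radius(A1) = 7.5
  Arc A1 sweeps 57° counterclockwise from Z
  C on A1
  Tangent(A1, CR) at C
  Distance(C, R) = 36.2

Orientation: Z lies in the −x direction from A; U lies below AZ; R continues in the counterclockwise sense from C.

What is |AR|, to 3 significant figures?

67.0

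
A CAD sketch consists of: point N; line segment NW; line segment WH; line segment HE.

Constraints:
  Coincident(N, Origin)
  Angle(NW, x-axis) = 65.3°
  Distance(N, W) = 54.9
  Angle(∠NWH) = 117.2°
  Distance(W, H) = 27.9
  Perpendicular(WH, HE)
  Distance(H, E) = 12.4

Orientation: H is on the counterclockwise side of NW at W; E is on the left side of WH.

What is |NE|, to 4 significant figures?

64.31

N is at the origin; NW runs at 65.3° with length 54.9, so W = 54.9·(cos 65.3°, sin 65.3°) = (22.94, 49.88). ∠NWH = 117.2°, so WH runs at 65.3° + (180° − 117.2°) = 128.1° from the x-axis; with |WH| = 27.9, H = W + 27.9·(cos 128.1°, sin 128.1°) = (5.726, 71.83). WH ⟂ HE; with |HE| = 12.4 on the left of WH, E = H + 12.4·(-0.7869, -0.6170) = (-4.032, 64.18). Then |NE| = |E − N| = 64.31.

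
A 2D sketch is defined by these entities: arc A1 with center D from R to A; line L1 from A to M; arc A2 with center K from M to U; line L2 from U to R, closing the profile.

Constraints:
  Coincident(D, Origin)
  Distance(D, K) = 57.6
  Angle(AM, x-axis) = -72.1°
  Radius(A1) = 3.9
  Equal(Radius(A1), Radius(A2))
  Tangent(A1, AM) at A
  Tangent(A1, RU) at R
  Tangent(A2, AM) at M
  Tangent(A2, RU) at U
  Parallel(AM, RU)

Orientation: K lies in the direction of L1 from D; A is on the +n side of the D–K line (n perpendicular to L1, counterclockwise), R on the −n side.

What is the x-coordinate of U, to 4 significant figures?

13.99

The slot axis is L1's direction at -72.1°, so u = (cos -72.1°, sin -72.1°) = (0.3074, -0.9516) and n = (−sin -72.1°, cos -72.1°) = (0.9516, 0.3074). D is at the origin and K lies 57.6 along u from D, so K = 57.6·u = (17.70, -54.81). Tangency of A1 to both parallel lines with radius 3.9 puts A and R at D ± 3.9·n: A = (3.711, 1.199), R = (-3.711, -1.199). Equal radii place M and U the same way about K: M = K + 3.9·n = (21.41, -53.61), U = K − 3.9·n = (13.99, -56.01). So U.x = 13.99.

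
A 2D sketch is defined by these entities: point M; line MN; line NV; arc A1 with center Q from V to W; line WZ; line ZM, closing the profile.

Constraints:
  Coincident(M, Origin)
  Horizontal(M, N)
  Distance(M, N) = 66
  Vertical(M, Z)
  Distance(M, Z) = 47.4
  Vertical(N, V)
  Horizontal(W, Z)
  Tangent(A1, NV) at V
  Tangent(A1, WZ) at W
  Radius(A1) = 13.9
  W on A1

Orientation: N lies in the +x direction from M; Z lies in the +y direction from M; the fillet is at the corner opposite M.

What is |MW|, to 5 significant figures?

70.436

M is at the origin; MN is horizontal with |MN| = 66.0 and N on the +x side, so N = (66.000, 0.0000). M and Z share the same x with |MZ| = 47.4 and Z on the +y side, so Z = (0.0000, 47.400). The virtual corner opposite M is at (66.000, 47.400). A1 meets NV tangentially, so QV is at right angles to NV and A1 meets WZ tangentially, so QW is at right angles to WZ, with radius 13.9, so the center Q sits 13.9 in from both sides at Q = (52.100, 33.500). That places the tangent points at V = (66.000, 33.500) on NV and W = (52.100, 47.400) on WZ. Then |MW| = |W − M| = 70.436.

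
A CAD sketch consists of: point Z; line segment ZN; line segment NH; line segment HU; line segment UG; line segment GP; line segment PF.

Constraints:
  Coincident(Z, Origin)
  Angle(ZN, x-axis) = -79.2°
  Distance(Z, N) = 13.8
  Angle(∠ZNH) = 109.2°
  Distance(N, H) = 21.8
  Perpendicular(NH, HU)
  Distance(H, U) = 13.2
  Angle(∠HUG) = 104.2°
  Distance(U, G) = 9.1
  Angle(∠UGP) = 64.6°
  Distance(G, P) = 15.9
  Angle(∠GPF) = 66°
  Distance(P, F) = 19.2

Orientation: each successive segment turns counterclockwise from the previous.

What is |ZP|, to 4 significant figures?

24.47

∠HUG = 104.2° gives UG at 157.4° from the x-axis; with |UG| = 9.1, G = (17.68, -0.1847). ∠UGP = 64.6° gives GP at -87.20° from the x-axis; with |GP| = 15.9, P = (18.46, -16.07). Then |ZP| = |P − Z| = 24.47.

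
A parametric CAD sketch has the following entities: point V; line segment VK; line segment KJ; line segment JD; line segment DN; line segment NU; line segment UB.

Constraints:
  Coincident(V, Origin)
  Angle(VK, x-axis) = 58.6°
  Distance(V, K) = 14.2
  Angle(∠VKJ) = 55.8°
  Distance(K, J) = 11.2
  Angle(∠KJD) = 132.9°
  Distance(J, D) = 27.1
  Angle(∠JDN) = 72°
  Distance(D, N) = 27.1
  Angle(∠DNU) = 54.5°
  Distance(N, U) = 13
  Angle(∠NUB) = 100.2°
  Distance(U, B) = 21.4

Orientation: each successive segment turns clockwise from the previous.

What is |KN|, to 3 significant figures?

31.7

∠KJD = 132.9° gives JD at -113° from the x-axis; with |JD| = 27.1, D = (1.57, -23.1). ∠JDN = 72.0° gives DN at 139° from the x-axis; with |DN| = 27.1, N = (-19.0, -5.41). Then |KN| = |N − K| = 31.7.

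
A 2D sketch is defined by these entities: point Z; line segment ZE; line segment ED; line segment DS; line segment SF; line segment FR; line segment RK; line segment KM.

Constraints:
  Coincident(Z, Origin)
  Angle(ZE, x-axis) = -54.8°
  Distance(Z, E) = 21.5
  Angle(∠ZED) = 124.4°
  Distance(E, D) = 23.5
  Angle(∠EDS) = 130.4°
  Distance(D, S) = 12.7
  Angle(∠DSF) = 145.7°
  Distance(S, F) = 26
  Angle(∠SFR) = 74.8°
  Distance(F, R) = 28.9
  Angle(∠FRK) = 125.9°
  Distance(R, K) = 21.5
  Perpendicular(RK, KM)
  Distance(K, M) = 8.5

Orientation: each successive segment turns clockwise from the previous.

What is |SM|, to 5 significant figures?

27.935

Z is at the origin; ZE runs at -54.8° with length 21.5, so E = (12.393, -17.569). ∠ZED = 124.4° gives ED at -110.40° from the x-axis; with |ED| = 23.5, D = (4.2019, -39.595). ∠EDS = 130.4° gives DS at -160.00° from the x-axis; with |DS| = 12.7, S = (-7.7322, -43.938). ∠DSF = 145.7° gives SF at 165.70° from the x-axis; with |SF| = 26.0, F = (-32.927, -37.516). ∠SFR = 74.8° gives FR at 60.500° from the x-axis; with |FR| = 28.9, R = (-18.696, -12.363). ∠FRK = 125.9° gives RK at 6.4000° from the x-axis; with |RK| = 21.5, K = (2.6704, -9.9666). RK ⟂ KM, so KM runs at -83.600°; with |KM| = 8.5, M = (3.6179, -18.414). Then |SM| = |M − S| = 27.935.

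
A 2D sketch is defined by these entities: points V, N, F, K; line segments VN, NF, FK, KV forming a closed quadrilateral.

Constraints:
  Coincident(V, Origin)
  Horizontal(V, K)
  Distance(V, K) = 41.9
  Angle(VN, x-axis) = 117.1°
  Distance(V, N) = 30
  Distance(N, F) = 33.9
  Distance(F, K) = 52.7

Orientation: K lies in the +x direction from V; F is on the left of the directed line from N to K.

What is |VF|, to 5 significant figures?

47.525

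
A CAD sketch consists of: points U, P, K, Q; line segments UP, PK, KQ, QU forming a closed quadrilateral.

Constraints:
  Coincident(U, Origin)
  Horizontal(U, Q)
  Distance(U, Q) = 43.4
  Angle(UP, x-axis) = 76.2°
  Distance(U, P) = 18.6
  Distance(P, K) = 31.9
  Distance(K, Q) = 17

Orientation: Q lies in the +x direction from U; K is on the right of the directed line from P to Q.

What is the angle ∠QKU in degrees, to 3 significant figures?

155°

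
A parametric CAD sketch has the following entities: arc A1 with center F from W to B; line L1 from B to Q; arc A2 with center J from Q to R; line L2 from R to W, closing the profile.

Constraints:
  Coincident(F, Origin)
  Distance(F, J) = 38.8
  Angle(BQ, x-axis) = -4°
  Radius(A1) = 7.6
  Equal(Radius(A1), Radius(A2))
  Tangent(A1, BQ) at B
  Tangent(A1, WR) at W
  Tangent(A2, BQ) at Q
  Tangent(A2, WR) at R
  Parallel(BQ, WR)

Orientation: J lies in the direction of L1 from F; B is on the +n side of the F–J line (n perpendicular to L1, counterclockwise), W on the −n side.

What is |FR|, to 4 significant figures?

39.54

The slot axis is L1's direction at -4.0°, so u = (cos -4.0°, sin -4.0°) = (0.9976, -0.06976) and n = (−sin -4.0°, cos -4.0°) = (0.06976, 0.9976). F is at the origin and J lies 38.8 along u from F, so J = 38.8·u = (38.71, -2.707). Tangency of A1 to both parallel lines with radius 7.6 puts B and W at F ± 7.6·n: B = (0.5301, 7.581), W = (-0.5301, -7.581). Equal radii place Q and R the same way about J: Q = J + 7.6·n = (39.24, 4.875), R = J − 7.6·n = (38.18, -10.29). Then |FR| = |R − F| = 39.54.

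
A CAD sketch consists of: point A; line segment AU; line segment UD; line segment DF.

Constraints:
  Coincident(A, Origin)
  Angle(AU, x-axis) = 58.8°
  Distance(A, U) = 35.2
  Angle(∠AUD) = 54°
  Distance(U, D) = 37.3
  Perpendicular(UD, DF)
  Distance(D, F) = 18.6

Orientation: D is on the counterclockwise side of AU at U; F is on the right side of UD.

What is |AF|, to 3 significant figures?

49.9

A is at the origin; AU runs at 58.8° with length 35.2, so U = 35.2·(cos 58.8°, sin 58.8°) = (18.2, 30.1). ∠AUD = 54.0°, so UD runs at 58.8° + (180° − 54.0°) = 185° from the x-axis; with |UD| = 37.3, D = U + 37.3·(cos 185°, sin 185°) = (-18.9, 27.0). UD is perpendicular to DF; with |DF| = 18.6 on the right of UD, F = D + 18.6·(-0.0837, 0.996) = (-20.5, 45.5). Then |AF| = |F − A| = 49.9.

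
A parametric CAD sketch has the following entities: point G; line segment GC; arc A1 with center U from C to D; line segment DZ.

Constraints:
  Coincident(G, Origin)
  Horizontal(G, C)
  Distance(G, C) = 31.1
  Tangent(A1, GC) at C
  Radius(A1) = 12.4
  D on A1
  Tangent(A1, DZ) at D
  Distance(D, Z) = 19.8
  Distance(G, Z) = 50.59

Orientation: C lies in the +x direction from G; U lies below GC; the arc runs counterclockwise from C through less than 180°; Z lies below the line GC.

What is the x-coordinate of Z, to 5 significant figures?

36.376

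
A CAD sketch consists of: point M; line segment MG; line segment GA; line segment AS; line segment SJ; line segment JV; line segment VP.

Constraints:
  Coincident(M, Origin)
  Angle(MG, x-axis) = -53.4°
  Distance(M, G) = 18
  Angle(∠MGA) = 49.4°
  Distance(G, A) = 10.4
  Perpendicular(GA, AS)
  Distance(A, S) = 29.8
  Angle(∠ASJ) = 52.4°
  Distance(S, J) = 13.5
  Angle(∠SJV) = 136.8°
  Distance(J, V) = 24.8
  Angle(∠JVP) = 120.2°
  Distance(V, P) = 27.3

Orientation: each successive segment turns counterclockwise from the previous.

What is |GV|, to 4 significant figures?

5.164

∠ASJ = 52.4° gives SJ at -65.20° from the x-axis; with |SJ| = 13.5, J = (-10.36, -9.962). ∠SJV = 136.8° gives JV at -22.00° from the x-axis; with |JV| = 24.8, V = (12.63, -19.25). Then |GV| = |V − G| = 5.164.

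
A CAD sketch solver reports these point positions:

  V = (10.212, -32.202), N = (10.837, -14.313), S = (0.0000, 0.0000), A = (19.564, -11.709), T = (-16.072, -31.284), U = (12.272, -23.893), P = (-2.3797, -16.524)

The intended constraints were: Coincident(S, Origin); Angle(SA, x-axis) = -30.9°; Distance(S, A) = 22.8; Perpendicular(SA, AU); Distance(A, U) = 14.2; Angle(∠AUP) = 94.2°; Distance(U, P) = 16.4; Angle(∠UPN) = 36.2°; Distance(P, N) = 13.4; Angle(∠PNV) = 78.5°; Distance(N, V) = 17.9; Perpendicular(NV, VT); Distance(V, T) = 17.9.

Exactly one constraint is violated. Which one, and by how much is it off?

Distance(V, T) = 17.9 — off by 8.40.

S = (0.00, 0.00) ✓; SA at -30.90° ✓; |SA| = 22.80 ✓; ∠(SA, AU) = 90.00° ✓; |AU| = 14.20 ✓; ∠AUP = 94.20° ✓; |UP| = 16.40 ✓; ∠UPN = 36.20° ✓; |PN| = 13.40 ✓; ∠PNV = 78.50° ✓; |NV| = 17.90 ✓; ∠(NV, VT) = 90.00° ✓; |VT| = 26.30 ✗.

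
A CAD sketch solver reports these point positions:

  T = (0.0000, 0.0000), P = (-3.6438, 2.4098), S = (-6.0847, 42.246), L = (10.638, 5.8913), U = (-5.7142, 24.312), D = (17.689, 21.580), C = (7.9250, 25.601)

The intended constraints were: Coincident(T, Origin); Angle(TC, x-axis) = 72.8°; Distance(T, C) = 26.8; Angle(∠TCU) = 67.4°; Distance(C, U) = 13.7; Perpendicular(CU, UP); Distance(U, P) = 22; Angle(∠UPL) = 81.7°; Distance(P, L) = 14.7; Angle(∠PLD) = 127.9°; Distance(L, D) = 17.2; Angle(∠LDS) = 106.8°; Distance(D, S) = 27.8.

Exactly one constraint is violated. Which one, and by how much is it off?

Distance(D, S) = 27.8 — off by 3.70.

T = (0.00, 0.00) ✓; TC at 72.80° ✓; |TC| = 26.80 ✓; ∠TCU = 67.40° ✓; |CU| = 13.70 ✓; ∠(CU, UP) = 90.00° ✓; |UP| = 22.00 ✓; ∠UPL = 81.70° ✓; |PL| = 14.70 ✓; ∠PLD = 127.9° ✓; |LD| = 17.20 ✓; ∠LDS = 106.8° ✓; |DS| = 31.50 ✗.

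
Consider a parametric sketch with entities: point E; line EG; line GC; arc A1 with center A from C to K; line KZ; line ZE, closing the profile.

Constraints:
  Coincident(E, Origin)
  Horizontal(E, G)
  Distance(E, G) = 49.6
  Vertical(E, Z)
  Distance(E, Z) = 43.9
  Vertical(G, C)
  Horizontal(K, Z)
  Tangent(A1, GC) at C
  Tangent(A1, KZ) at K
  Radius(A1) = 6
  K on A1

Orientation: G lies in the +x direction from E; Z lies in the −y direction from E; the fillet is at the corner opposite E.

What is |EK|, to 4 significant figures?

61.87

E is at the origin; EG is horizontal with |EG| = 49.6 and G on the +x side, so G = (49.60, 0.000). E and Z share the same x with |EZ| = 43.9 and Z on the −y side, so Z = (0.000, -43.90). The virtual corner opposite E is at (49.60, -43.90). The tangent condition forces AC to be normal to GC and A1 meets KZ tangentially, so AK is at right angles to KZ, with radius 6.0, so the center A sits 6.0 in from both sides at A = (43.60, -37.90). That places the tangent points at C = (49.60, -37.90) on GC and K = (43.60, -43.90) on KZ. Then |EK| = |K − E| = 61.87.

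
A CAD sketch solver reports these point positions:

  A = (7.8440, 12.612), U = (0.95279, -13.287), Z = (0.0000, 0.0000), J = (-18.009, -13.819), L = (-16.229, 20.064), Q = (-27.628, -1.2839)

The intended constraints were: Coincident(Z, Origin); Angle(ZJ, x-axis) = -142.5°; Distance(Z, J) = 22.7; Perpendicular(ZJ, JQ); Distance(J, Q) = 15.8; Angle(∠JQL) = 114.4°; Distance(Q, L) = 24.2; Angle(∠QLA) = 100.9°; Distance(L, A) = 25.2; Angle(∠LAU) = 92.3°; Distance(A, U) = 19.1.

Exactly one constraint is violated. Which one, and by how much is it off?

Distance(A, U) = 19.1 — off by 7.70.

Z = (0.00, 0.00) ✓; ZJ at -142.5° ✓; |ZJ| = 22.70 ✓; ∠(ZJ, JQ) = 90.00° ✓; |JQ| = 15.80 ✓; ∠JQL = 114.4° ✓; |QL| = 24.20 ✓; ∠QLA = 100.9° ✓; |LA| = 25.20 ✓; ∠LAU = 92.30° ✓; |AU| = 26.80 ✗.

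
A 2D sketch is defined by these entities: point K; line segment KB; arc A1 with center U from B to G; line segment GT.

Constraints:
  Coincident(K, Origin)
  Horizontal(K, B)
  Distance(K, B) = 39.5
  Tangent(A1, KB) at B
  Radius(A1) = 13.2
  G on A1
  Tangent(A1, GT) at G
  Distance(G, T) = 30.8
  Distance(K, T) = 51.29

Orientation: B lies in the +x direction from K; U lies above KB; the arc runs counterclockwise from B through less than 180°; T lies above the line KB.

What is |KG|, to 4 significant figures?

53.67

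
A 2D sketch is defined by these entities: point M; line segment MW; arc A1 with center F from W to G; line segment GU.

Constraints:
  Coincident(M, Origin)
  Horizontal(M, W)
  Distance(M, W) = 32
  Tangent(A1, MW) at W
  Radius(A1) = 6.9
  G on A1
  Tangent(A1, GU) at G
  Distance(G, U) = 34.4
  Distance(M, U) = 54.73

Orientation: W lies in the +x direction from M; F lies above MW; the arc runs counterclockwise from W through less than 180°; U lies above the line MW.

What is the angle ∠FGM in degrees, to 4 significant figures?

5.132°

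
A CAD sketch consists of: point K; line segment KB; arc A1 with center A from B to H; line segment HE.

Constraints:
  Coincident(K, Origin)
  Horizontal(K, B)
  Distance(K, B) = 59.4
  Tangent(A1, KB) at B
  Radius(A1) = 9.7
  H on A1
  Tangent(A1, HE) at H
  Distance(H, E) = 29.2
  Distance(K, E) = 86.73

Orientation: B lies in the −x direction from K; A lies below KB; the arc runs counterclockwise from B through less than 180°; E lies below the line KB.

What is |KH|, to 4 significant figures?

68.40

Checks: K.y = 0.00, B.y = 0.00 ✓; |AH| = 9.700 ✓; ∠(AH, HE) = 90.00° ✓; |HE| = 29.20 ✓; |KE| = 86.73 ✓.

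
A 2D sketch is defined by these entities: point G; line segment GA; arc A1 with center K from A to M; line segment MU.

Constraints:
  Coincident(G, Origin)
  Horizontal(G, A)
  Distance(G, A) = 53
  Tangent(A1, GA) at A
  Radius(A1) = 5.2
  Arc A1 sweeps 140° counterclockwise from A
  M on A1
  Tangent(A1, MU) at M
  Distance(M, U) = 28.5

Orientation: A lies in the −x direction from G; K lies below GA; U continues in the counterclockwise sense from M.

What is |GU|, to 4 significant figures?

44.13

G is at the origin; G and A share the same y with |GA| = 53.0 and A on the −x side, so A = (-53.00, 0.000). Since A1 is tangent to GA there, KA ⟂ GA, so K = A + (0, -5.2) = (-53.00, -5.200). On A1, A sits at bearing 90° from K; a 140° counterclockwise sweep puts M at bearing 230°, so M = K + 5.2·(cos 230°, sin 230°) = (-56.34, -9.183). Since A1 is tangent to MU there, KM ⟂ MU, so MU runs along (−sin 230°, cos 230°); with |MU| = 28.5, U = (-34.51, -27.50). Then |GU| = |U − G| = 44.13.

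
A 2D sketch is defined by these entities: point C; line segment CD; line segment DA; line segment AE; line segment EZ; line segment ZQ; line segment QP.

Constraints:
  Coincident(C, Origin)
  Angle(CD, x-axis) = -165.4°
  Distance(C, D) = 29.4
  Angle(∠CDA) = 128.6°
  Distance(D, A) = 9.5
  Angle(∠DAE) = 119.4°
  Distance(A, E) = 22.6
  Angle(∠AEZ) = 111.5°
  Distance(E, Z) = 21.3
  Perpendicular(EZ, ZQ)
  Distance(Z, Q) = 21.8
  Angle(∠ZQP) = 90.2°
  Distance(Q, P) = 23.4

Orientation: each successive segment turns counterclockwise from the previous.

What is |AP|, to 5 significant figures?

6.2418

C is at the origin; CD runs at -165.4° with length 29.4, so D = (-28.451, -7.4108). ∠CDA = 128.6° gives DA at -114.00° from the x-axis; with |DA| = 9.5, A = (-32.315, -16.090). ∠DAE = 119.4° gives AE at -53.400° from the x-axis; with |AE| = 22.6, E = (-18.840, -34.233). ∠AEZ = 111.5° gives EZ at 15.100° from the x-axis; with |EZ| = 21.3, Z = (1.7246, -28.684). The perpendicularity gives ZQ at right angles to EZ, so ZQ runs at 105.10°; with |ZQ| = 21.8, Q = (-3.9544, -7.6371). ∠ZQP = 90.2° gives QP at -165.10° from the x-axis; with |QP| = 23.4, P = (-26.568, -13.654). Then |AP| = |P − A| = 6.2418.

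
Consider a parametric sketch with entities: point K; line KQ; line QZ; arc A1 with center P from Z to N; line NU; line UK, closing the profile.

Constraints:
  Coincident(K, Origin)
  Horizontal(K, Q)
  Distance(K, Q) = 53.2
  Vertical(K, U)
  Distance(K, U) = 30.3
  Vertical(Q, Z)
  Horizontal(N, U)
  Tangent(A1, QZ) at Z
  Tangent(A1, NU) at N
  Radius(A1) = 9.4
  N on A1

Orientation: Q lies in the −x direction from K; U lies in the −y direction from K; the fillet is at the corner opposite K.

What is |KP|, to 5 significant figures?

48.531

K and U share the same x with |KU| = 30.3 and U on the −y side, so U = (0.0000, -30.300). The virtual corner opposite K is at (-53.200, -30.300). Tangency of A1 to QZ means the radius PZ is perpendicular to QZ and the tangent condition forces PN to be normal to NU, with radius 9.4, so the center P sits 9.4 in from both sides at P = (-43.800, -20.900). Then |KP| = |P − K| = 48.531.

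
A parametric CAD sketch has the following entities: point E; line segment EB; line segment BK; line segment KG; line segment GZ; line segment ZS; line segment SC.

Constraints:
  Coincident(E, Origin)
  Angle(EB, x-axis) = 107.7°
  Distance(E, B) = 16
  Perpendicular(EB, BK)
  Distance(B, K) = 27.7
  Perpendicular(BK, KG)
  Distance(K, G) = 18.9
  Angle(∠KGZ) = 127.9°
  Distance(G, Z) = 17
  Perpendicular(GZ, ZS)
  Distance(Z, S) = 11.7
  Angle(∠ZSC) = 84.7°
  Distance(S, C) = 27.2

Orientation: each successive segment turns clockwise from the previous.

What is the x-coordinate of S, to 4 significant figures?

8.012

E is at the origin; EB runs at 107.7° with length 16.0, so B = (-4.865, 15.24). EB ⟂ BK, so BK runs at 17.70°; with |BK| = 27.7, K = (21.52, 23.66). The perpendicularity gives KG at right angles to BK, so KG runs at -72.30°; with |KG| = 18.9, G = (27.27, 5.659). ∠KGZ = 127.9° gives GZ at -124.4° from the x-axis; with |GZ| = 17.0, Z = (17.67, -8.368). The perpendicularity gives ZS at right angles to GZ, so ZS runs at 145.6°; with |ZS| = 11.7, S = (8.012, -1.758). So S.x = 8.012.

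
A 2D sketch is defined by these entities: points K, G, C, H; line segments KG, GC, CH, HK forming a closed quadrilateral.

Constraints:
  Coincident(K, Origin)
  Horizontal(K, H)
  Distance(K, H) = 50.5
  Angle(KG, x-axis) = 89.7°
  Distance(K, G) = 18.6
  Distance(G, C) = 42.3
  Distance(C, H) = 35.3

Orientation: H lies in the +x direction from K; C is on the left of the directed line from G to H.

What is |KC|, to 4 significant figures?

51.97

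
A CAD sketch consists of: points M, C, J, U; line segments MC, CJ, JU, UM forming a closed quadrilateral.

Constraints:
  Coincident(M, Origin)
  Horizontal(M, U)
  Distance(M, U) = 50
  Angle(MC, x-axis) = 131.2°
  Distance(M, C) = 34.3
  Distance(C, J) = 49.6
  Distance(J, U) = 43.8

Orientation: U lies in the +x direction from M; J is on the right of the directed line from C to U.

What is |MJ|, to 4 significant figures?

15.43

M is at the origin; MU is horizontal with |MU| = 50.0 and U in +x, so U = (50.0, 0). MC runs at 131.2° with |MC| = 34.3, so C = (-22.59, 25.81). J is determined by |CJ| = 49.6 and |JU| = 43.8 together: it lies at the intersection of circle(C, 49.6) and circle(U, 43.8). With |CU| = 77.04, the foot of the radical line on CU is 42.04 from C and the perpendicular offset is √(49.6² − 42.04²) = 26.32. Taking the right-of-CU solution: J = (8.198, -13.08).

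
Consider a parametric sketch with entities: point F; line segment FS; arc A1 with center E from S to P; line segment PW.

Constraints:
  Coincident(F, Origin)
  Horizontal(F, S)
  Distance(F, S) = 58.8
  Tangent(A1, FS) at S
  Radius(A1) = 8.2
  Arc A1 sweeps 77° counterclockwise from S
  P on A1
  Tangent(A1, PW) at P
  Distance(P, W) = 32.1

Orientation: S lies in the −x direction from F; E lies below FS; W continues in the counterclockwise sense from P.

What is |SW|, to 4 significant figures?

40.59

F is at the origin; FS is horizontal with |FS| = 58.8 and S on the −x side, so S = (-58.80, 0.000). Tangency of A1 to FS means the radius ES is perpendicular to FS, so E = S + (0, -8.2) = (-58.80, -8.200). On A1, S sits at bearing 90° from E; a 77° counterclockwise sweep puts P at bearing 167°, so P = E + 8.2·(cos 167°, sin 167°) = (-66.79, -6.355). Since A1 is tangent to PW there, EP ⟂ PW, so PW runs along (−sin 167°, cos 167°); with |PW| = 32.1, W = (-74.01, -37.63). Then |SW| = |W − S| = 40.59.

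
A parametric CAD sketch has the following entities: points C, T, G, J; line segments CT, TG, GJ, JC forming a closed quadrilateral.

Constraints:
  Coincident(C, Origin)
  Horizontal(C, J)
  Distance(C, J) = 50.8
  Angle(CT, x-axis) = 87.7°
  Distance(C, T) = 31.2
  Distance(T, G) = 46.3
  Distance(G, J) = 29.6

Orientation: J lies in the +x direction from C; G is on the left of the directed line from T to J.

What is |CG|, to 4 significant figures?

55.89

C is at the origin; C and J share the same y with |CJ| = 50.8 and J in +x, so J = (50.8, 0). CT runs at 87.7° with |CT| = 31.2, so T = (1.252, 31.17). G is determined by |TG| = 46.3 and |GJ| = 29.6 together: it lies at the intersection of circle(T, 46.3) and circle(J, 29.6). With |TJ| = 58.54, the foot of the radical line on TJ is 40.10 from T and the perpendicular offset is √(46.3² − 40.10²) = 23.15. Taking the left-of-TJ solution: G = (47.52, 29.42).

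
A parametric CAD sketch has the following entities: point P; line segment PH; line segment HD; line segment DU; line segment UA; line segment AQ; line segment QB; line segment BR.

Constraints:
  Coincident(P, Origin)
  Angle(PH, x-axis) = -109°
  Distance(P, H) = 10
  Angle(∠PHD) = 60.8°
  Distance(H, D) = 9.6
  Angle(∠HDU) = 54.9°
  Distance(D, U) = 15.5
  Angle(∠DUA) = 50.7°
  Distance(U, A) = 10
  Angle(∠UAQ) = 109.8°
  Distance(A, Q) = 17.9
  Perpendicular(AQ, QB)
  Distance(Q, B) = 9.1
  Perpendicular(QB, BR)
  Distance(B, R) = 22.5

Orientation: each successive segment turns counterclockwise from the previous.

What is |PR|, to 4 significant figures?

6.935

P is at the origin; PH runs at -109.0° with length 10.0, so H = (-3.256, -9.455). ∠PHD = 60.8° gives HD at 10.20° from the x-axis; with |HD| = 9.6, D = (6.193, -7.755). ∠HDU = 54.9° gives DU at 135.3° from the x-axis; with |DU| = 15.5, U = (-4.825, 3.147). ∠DUA = 50.7° gives UA at -95.40° from the x-axis; with |UA| = 10.0, A = (-5.766, -6.808). ∠UAQ = 109.8° gives AQ at -25.20° from the x-axis; with |AQ| = 17.9, Q = (10.43, -14.43). The perpendicularity gives QB at right angles to AQ, so QB runs at 64.80°; with |QB| = 9.1, B = (14.31, -6.196). QB ⟂ BR, so BR runs at 154.8°; with |BR| = 22.5, R = (-6.053, 3.384). Then |PR| = |R − P| = 6.935.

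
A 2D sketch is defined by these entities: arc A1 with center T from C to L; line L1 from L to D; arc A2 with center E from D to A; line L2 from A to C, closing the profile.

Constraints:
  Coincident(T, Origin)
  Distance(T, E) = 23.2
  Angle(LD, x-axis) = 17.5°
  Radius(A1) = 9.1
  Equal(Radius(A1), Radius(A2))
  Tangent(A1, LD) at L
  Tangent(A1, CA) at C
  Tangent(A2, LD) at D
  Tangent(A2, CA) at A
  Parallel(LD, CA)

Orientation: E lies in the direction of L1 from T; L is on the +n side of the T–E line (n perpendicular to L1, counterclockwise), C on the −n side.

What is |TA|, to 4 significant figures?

24.92

The slot axis is L1's direction at 17.5°, so u = (cos 17.5°, sin 17.5°) = (0.9537, 0.3007) and n = (−sin 17.5°, cos 17.5°) = (-0.3007, 0.9537). T is at the origin and E lies 23.2 along u from T, so E = 23.2·u = (22.13, 6.976). Tangency of A1 to both parallel lines with radius 9.1 puts L and C at T ± 9.1·n: L = (-2.736, 8.679), C = (2.736, -8.679). Equal radii place D and A the same way about E: D = E + 9.1·n = (19.39, 15.66), A = E − 9.1·n = (24.86, -1.702). Then |TA| = |A − T| = 24.92.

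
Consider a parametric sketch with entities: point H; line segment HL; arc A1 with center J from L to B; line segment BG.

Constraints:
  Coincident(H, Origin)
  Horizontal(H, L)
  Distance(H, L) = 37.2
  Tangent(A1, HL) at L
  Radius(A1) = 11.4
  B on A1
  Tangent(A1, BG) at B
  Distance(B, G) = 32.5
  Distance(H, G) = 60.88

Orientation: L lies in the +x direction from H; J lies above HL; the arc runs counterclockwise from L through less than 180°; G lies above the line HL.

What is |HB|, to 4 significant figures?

50.30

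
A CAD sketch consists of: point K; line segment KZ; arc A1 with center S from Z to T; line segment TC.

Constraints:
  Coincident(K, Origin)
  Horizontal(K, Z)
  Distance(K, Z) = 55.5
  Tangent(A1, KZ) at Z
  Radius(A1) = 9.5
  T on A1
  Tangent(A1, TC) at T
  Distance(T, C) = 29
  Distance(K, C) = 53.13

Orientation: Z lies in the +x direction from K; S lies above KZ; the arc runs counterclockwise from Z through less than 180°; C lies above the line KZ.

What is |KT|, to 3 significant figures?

63.9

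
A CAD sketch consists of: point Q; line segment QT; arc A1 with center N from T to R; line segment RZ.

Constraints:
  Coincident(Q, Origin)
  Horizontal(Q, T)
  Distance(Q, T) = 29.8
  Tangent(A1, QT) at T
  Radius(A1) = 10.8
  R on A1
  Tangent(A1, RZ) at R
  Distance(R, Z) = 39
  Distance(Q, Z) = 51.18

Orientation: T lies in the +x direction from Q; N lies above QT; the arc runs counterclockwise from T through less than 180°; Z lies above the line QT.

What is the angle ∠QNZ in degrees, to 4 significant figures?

89.49°

Checks: |NT| = 10.80 ✓; |NR| = 10.80 ✓; ∠(NR, RZ) = 90.00° ✓; |RZ| = 39.00 ✓; |QZ| = 51.18 ✓.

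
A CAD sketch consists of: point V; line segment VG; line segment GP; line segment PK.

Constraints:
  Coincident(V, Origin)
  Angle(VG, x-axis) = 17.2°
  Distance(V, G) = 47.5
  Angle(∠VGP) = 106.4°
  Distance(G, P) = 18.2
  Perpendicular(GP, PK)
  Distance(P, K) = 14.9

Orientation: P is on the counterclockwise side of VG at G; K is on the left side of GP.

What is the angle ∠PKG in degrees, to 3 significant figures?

50.7°

V is at the origin; VG runs at 17.2° with length 47.5, so G = 47.5·(cos 17.2°, sin 17.2°) = (45.4, 14.0). ∠VGP = 106.4°, so GP runs at 17.2° + (180° − 106.4°) = 90.8° from the x-axis; with |GP| = 18.2, P = G + 18.2·(cos 90.8°, sin 90.8°) = (45.1, 32.2). GP ⟂ PK; with |PK| = 14.9 on the left of GP, K = P + 14.9·(-1.00, -0.0140) = (30.2, 32.0). Then cos ∠PKG = KP·KG / (|KP||KG|), giving 50.7°.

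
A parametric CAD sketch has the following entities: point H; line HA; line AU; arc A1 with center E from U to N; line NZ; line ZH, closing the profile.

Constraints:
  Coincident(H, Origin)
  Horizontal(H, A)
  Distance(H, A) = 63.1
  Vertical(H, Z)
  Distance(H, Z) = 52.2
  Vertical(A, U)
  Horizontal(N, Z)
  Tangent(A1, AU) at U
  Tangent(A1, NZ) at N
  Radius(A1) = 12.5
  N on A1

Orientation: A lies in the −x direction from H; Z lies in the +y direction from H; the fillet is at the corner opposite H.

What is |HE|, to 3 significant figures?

64.3

H is at the origin; HA is horizontal with |HA| = 63.1 and A on the −x side, so A = (-63.1, 0.00). HZ is vertical with |HZ| = 52.2 and Z on the +y side, so Z = (0.00, 52.2). The virtual corner opposite H is at (-63.1, 52.2). Since A1 is tangent to AU there, EU ⟂ AU and tangency of A1 to NZ means the radius EN is perpendicular to NZ, with radius 12.5, so the center E sits 12.5 in from both sides at E = (-50.6, 39.7). Then |HE| = |E − H| = 64.3.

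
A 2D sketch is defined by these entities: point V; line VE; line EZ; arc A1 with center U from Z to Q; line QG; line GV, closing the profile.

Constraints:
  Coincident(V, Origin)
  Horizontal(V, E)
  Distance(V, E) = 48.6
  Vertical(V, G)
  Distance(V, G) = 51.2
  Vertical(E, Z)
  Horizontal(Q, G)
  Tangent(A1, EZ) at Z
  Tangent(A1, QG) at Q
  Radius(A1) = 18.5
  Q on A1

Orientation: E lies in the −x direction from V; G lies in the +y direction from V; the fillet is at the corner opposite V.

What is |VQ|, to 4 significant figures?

59.39

The virtual corner opposite V is at (-48.60, 51.20). Tangency of A1 to EZ means the radius UZ is perpendicular to EZ and the tangent condition forces UQ to be normal to QG, with radius 18.5, so the center U sits 18.5 in from both sides at U = (-30.10, 32.70). That places the tangent points at Z = (-48.60, 32.70) on EZ and Q = (-30.10, 51.20) on QG. Then |VQ| = |Q − V| = 59.39.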